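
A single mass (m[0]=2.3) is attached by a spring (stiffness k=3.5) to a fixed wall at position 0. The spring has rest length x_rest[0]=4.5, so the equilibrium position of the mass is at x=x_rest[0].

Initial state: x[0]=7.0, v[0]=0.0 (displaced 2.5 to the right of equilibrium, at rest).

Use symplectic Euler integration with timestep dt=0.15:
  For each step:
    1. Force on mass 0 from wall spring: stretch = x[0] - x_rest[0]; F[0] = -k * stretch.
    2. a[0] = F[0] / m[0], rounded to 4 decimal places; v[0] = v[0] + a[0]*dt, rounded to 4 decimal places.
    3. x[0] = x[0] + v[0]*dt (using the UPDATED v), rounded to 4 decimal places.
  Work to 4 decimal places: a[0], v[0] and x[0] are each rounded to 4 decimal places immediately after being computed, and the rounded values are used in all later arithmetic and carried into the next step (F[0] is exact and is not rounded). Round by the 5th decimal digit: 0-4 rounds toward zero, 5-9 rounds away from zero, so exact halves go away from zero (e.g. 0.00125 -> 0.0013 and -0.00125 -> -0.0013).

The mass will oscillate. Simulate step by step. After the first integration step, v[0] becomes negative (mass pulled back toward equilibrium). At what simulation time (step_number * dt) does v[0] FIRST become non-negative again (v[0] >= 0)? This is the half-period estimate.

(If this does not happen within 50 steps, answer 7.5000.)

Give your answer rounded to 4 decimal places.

Step 0: x=[7.0000] v=[0.0000]
Step 1: x=[6.9144] v=[-0.5706]
Step 2: x=[6.7461] v=[-1.1217]
Step 3: x=[6.5009] v=[-1.6344]
Step 4: x=[6.1872] v=[-2.0911]
Step 5: x=[5.8158] v=[-2.4762]
Step 6: x=[5.3993] v=[-2.7765]
Step 7: x=[4.9520] v=[-2.9818]
Step 8: x=[4.4893] v=[-3.0850]
Step 9: x=[4.0269] v=[-3.0826]
Step 10: x=[3.5807] v=[-2.9746]
Step 11: x=[3.1660] v=[-2.7648]
Step 12: x=[2.7970] v=[-2.4603]
Step 13: x=[2.4863] v=[-2.0716]
Step 14: x=[2.2445] v=[-1.6120]
Step 15: x=[2.0799] v=[-1.0972]
Step 16: x=[1.9982] v=[-0.5448]
Step 17: x=[2.0021] v=[0.0263]
First v>=0 after going negative at step 17, time=2.5500

Answer: 2.5500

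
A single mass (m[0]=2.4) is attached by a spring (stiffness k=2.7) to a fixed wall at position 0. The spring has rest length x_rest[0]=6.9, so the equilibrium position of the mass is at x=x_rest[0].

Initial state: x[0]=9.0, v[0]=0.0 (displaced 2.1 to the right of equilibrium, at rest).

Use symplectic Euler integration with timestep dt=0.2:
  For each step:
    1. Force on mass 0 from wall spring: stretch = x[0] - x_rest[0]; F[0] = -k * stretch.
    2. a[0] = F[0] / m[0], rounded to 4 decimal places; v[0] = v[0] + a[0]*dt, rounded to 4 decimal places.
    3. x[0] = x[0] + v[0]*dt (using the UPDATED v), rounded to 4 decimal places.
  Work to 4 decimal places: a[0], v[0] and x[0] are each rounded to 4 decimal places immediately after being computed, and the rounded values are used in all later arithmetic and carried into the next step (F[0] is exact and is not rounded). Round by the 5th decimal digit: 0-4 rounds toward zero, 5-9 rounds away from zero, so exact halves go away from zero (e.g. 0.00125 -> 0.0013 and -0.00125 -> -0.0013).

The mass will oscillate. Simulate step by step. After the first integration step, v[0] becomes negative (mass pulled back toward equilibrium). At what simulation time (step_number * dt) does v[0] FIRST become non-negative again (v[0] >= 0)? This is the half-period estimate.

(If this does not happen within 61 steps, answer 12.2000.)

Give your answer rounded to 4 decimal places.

Answer: 3.0000

Derivation:
Step 0: x=[9.0000] v=[0.0000]
Step 1: x=[8.9055] v=[-0.4725]
Step 2: x=[8.7208] v=[-0.9237]
Step 3: x=[8.4541] v=[-1.3334]
Step 4: x=[8.1175] v=[-1.6831]
Step 5: x=[7.7261] v=[-1.9570]
Step 6: x=[7.2975] v=[-2.1429]
Step 7: x=[6.8510] v=[-2.2323]
Step 8: x=[6.4067] v=[-2.2213]
Step 9: x=[5.9846] v=[-2.1103]
Step 10: x=[5.6037] v=[-1.9043]
Step 11: x=[5.2812] v=[-1.6126]
Step 12: x=[5.0315] v=[-1.2484]
Step 13: x=[4.8659] v=[-0.8280]
Step 14: x=[4.7918] v=[-0.3703]
Step 15: x=[4.8126] v=[0.1040]
First v>=0 after going negative at step 15, time=3.0000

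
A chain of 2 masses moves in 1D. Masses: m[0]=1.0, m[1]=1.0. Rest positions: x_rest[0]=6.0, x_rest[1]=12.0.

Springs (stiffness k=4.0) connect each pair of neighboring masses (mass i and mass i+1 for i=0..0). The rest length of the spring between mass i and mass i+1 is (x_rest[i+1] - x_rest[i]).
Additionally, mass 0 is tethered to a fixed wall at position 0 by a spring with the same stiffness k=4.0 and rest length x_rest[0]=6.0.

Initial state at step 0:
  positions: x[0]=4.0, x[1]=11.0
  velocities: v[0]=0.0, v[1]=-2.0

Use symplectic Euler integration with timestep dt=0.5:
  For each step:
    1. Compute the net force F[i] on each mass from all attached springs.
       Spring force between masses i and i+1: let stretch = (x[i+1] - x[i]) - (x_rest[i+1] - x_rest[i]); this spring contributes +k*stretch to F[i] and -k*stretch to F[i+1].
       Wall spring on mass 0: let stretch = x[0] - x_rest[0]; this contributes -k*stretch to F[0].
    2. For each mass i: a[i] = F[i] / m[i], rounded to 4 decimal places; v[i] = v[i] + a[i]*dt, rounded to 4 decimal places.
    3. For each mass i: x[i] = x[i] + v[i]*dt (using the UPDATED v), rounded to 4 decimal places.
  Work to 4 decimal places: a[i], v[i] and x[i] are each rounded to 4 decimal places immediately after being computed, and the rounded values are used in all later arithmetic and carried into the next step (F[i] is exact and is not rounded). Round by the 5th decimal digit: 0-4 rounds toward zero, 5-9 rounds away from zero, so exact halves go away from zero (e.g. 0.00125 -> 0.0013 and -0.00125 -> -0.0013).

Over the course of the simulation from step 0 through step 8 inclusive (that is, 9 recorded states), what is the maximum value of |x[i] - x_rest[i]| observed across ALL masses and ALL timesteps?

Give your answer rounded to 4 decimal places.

Answer: 3.0000

Derivation:
Step 0: x=[4.0000 11.0000] v=[0.0000 -2.0000]
Step 1: x=[7.0000 9.0000] v=[6.0000 -4.0000]
Step 2: x=[5.0000 11.0000] v=[-4.0000 4.0000]
Step 3: x=[4.0000 13.0000] v=[-2.0000 4.0000]
Step 4: x=[8.0000 12.0000] v=[8.0000 -2.0000]
Step 5: x=[8.0000 13.0000] v=[0.0000 2.0000]
Step 6: x=[5.0000 15.0000] v=[-6.0000 4.0000]
Step 7: x=[7.0000 13.0000] v=[4.0000 -4.0000]
Step 8: x=[8.0000 11.0000] v=[2.0000 -4.0000]
Max displacement = 3.0000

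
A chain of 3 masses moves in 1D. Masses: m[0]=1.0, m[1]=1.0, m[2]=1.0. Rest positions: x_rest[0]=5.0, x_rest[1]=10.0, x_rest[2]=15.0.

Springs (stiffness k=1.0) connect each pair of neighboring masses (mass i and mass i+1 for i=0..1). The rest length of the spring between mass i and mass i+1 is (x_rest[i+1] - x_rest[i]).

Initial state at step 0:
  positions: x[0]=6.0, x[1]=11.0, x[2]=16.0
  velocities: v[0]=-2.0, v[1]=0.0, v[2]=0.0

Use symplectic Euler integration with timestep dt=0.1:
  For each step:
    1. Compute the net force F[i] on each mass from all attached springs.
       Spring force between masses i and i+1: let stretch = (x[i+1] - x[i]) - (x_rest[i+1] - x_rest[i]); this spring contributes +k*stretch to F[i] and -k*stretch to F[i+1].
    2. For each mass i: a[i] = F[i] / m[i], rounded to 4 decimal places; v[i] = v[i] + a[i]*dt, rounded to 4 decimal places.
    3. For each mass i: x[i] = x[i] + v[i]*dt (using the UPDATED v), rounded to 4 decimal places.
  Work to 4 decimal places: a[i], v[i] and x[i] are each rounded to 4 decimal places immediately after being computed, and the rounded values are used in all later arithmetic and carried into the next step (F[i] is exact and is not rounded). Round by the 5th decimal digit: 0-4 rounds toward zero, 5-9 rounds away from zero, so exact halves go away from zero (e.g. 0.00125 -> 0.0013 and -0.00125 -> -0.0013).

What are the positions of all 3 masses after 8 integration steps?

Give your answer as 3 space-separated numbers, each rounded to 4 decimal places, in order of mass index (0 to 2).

Answer: 4.5583 10.8467 15.9952

Derivation:
Step 0: x=[6.0000 11.0000 16.0000] v=[-2.0000 0.0000 0.0000]
Step 1: x=[5.8000 11.0000 16.0000] v=[-2.0000 0.0000 0.0000]
Step 2: x=[5.6020 10.9980 16.0000] v=[-1.9800 -0.0200 0.0000]
Step 3: x=[5.4080 10.9921 16.0000] v=[-1.9404 -0.0594 -0.0002]
Step 4: x=[5.2198 10.9804 15.9999] v=[-1.8820 -0.1170 -0.0010]
Step 5: x=[5.0392 10.9613 15.9996] v=[-1.8059 -0.1911 -0.0030]
Step 6: x=[4.8678 10.9334 15.9989] v=[-1.7137 -0.2795 -0.0068]
Step 7: x=[4.7071 10.8955 15.9976] v=[-1.6071 -0.3795 -0.0134]
Step 8: x=[4.5583 10.8467 15.9952] v=[-1.4883 -0.4881 -0.0236]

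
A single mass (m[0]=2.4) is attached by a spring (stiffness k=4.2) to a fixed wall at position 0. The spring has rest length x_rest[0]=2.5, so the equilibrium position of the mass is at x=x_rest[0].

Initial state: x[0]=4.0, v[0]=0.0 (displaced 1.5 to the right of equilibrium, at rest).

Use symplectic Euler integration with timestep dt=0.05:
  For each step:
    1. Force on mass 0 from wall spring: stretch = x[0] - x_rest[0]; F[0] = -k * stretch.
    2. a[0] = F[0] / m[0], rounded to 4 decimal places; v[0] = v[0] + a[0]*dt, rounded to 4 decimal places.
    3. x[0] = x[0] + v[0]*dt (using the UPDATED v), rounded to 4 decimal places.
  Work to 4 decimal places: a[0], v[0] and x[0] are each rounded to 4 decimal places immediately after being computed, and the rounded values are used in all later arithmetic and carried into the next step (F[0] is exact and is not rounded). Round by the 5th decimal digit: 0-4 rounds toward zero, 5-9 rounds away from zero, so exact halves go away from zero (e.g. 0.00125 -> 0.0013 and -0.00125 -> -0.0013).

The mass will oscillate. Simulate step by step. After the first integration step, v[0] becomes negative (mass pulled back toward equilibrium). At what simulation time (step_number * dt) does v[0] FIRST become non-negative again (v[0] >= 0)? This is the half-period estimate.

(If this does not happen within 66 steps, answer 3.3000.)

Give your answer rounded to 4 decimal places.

Answer: 2.4000

Derivation:
Step 0: x=[4.0000] v=[0.0000]
Step 1: x=[3.9934] v=[-0.1313]
Step 2: x=[3.9803] v=[-0.2620]
Step 3: x=[3.9607] v=[-0.3915]
Step 4: x=[3.9347] v=[-0.5193]
Step 5: x=[3.9025] v=[-0.6448]
Step 6: x=[3.8641] v=[-0.7675]
Step 7: x=[3.8198] v=[-0.8869]
Step 8: x=[3.7697] v=[-1.0024]
Step 9: x=[3.7140] v=[-1.1135]
Step 10: x=[3.6530] v=[-1.2197]
Step 11: x=[3.5870] v=[-1.3206]
Step 12: x=[3.5162] v=[-1.4157]
Step 13: x=[3.4410] v=[-1.5046]
Step 14: x=[3.3617] v=[-1.5869]
Step 15: x=[3.2786] v=[-1.6623]
Step 16: x=[3.1921] v=[-1.7304]
Step 17: x=[3.1026] v=[-1.7910]
Step 18: x=[3.0104] v=[-1.8437]
Step 19: x=[2.9160] v=[-1.8884]
Step 20: x=[2.8198] v=[-1.9248]
Step 21: x=[2.7222] v=[-1.9528]
Step 22: x=[2.6236] v=[-1.9722]
Step 23: x=[2.5245] v=[-1.9830]
Step 24: x=[2.4252] v=[-1.9851]
Step 25: x=[2.3263] v=[-1.9786]
Step 26: x=[2.2281] v=[-1.9634]
Step 27: x=[2.1311] v=[-1.9396]
Step 28: x=[2.0357] v=[-1.9073]
Step 29: x=[1.9424] v=[-1.8667]
Step 30: x=[1.8515] v=[-1.8179]
Step 31: x=[1.7634] v=[-1.7612]
Step 32: x=[1.6786] v=[-1.6967]
Step 33: x=[1.5974] v=[-1.6248]
Step 34: x=[1.5201] v=[-1.5458]
Step 35: x=[1.4471] v=[-1.4601]
Step 36: x=[1.3787] v=[-1.3680]
Step 37: x=[1.3152] v=[-1.2699]
Step 38: x=[1.2569] v=[-1.1662]
Step 39: x=[1.2040] v=[-1.0574]
Step 40: x=[1.1568] v=[-0.9440]
Step 41: x=[1.1155] v=[-0.8265]
Step 42: x=[1.0802] v=[-0.7054]
Step 43: x=[1.0511] v=[-0.5812]
Step 44: x=[1.0284] v=[-0.4544]
Step 45: x=[1.0121] v=[-0.3256]
Step 46: x=[1.0023] v=[-0.1954]
Step 47: x=[0.9991] v=[-0.0644]
Step 48: x=[1.0024] v=[0.0669]
First v>=0 after going negative at step 48, time=2.4000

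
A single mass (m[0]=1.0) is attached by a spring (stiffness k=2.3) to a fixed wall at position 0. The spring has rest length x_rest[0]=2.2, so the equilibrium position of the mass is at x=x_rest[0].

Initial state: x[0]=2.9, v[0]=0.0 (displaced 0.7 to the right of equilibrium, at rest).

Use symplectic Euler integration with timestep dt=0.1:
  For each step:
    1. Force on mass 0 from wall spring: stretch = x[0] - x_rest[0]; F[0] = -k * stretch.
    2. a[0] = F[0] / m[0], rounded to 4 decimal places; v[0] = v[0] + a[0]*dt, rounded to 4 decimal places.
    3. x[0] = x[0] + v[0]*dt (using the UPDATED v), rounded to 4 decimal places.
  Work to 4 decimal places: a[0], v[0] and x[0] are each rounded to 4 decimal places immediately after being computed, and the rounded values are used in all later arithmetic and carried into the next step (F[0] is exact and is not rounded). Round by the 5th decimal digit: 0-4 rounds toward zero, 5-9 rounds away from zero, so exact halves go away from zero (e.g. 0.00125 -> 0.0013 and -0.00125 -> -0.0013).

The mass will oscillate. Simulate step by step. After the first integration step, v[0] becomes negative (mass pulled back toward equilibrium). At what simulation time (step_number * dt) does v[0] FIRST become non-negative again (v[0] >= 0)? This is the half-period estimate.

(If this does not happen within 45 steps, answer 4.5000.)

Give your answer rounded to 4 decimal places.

Answer: 2.1000

Derivation:
Step 0: x=[2.9000] v=[0.0000]
Step 1: x=[2.8839] v=[-0.1610]
Step 2: x=[2.8521] v=[-0.3183]
Step 3: x=[2.8053] v=[-0.4683]
Step 4: x=[2.7446] v=[-0.6075]
Step 5: x=[2.6713] v=[-0.7328]
Step 6: x=[2.5872] v=[-0.8412]
Step 7: x=[2.4942] v=[-0.9303]
Step 8: x=[2.3944] v=[-0.9980]
Step 9: x=[2.2901] v=[-1.0427]
Step 10: x=[2.1838] v=[-1.0634]
Step 11: x=[2.0778] v=[-1.0597]
Step 12: x=[1.9746] v=[-1.0316]
Step 13: x=[1.8766] v=[-0.9798]
Step 14: x=[1.7861] v=[-0.9054]
Step 15: x=[1.7051] v=[-0.8102]
Step 16: x=[1.6355] v=[-0.6964]
Step 17: x=[1.5788] v=[-0.5666]
Step 18: x=[1.5364] v=[-0.4237]
Step 19: x=[1.5093] v=[-0.2711]
Step 20: x=[1.4981] v=[-0.1122]
Step 21: x=[1.5030] v=[0.0492]
First v>=0 after going negative at step 21, time=2.1000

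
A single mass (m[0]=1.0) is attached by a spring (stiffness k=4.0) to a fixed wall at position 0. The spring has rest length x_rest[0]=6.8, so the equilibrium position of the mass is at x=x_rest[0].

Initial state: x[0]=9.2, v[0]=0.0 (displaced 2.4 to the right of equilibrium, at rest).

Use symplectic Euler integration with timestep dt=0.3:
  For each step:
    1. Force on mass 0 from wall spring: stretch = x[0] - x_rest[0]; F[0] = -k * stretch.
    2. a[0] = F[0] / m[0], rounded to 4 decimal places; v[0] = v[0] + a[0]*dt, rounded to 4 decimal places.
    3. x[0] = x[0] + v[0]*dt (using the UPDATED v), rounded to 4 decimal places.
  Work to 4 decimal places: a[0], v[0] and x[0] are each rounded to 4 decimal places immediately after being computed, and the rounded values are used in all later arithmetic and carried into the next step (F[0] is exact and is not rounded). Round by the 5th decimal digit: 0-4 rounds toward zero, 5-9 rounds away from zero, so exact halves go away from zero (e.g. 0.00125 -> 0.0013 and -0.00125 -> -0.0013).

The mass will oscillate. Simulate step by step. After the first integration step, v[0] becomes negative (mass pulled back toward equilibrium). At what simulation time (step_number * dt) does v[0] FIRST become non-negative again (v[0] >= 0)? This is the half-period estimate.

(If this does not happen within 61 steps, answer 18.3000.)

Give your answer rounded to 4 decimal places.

Answer: 1.8000

Derivation:
Step 0: x=[9.2000] v=[0.0000]
Step 1: x=[8.3360] v=[-2.8800]
Step 2: x=[6.9190] v=[-4.7232]
Step 3: x=[5.4592] v=[-4.8660]
Step 4: x=[4.4821] v=[-3.2570]
Step 5: x=[4.3395] v=[-0.4755]
Step 6: x=[5.0826] v=[2.4771]
First v>=0 after going negative at step 6, time=1.8000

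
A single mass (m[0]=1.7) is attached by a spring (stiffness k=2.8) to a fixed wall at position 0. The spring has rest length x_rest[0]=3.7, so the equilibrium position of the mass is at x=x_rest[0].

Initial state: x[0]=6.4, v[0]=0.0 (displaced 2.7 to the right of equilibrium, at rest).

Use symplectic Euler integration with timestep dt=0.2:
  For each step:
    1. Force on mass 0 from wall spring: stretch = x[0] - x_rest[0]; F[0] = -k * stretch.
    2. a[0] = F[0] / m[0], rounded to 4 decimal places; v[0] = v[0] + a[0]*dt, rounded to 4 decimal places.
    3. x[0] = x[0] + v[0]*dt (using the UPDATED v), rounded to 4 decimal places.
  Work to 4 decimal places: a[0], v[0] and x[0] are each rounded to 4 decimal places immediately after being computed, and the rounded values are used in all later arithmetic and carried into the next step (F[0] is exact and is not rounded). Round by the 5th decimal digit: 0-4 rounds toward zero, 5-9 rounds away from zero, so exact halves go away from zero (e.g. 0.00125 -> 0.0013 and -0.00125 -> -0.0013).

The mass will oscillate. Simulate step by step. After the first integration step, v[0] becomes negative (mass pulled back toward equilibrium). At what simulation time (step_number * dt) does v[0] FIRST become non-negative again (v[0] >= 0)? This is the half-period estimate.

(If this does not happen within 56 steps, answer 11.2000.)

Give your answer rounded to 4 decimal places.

Step 0: x=[6.4000] v=[0.0000]
Step 1: x=[6.2221] v=[-0.8894]
Step 2: x=[5.8781] v=[-1.7202]
Step 3: x=[5.3906] v=[-2.4377]
Step 4: x=[4.7917] v=[-2.9946]
Step 5: x=[4.1209] v=[-3.3542]
Step 6: x=[3.4223] v=[-3.4928]
Step 7: x=[2.7420] v=[-3.4013]
Step 8: x=[2.1249] v=[-3.0857]
Step 9: x=[1.6115] v=[-2.5668]
Step 10: x=[1.2357] v=[-1.8788]
Step 11: x=[1.0223] v=[-1.0670]
Step 12: x=[0.9853] v=[-0.1849]
Step 13: x=[1.1272] v=[0.7094]
First v>=0 after going negative at step 13, time=2.6000

Answer: 2.6000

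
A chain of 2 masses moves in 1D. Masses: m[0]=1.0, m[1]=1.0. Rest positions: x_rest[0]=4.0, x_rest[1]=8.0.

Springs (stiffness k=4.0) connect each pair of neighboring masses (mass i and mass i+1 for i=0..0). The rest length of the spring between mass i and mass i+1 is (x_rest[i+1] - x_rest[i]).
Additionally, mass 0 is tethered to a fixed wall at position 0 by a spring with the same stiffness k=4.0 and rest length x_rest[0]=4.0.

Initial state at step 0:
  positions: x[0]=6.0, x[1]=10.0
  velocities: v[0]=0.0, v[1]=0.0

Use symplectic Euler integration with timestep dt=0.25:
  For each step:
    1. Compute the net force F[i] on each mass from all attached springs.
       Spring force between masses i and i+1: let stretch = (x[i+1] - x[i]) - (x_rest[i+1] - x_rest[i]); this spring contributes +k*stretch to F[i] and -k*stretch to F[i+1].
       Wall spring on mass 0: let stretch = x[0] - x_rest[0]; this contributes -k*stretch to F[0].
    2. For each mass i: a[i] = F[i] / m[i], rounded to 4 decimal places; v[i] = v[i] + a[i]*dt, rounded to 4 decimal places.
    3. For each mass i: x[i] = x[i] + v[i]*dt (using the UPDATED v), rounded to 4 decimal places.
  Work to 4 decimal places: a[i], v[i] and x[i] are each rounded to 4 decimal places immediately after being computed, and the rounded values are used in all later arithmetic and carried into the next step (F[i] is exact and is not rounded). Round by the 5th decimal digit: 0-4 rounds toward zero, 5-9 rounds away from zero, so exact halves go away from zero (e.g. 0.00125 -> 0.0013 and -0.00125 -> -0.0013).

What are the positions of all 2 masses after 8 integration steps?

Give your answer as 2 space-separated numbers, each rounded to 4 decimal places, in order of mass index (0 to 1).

Step 0: x=[6.0000 10.0000] v=[0.0000 0.0000]
Step 1: x=[5.5000 10.0000] v=[-2.0000 0.0000]
Step 2: x=[4.7500 9.8750] v=[-3.0000 -0.5000]
Step 3: x=[4.0938 9.4688] v=[-2.6250 -1.6250]
Step 4: x=[3.7579 8.7188] v=[-1.3438 -3.0000]
Step 5: x=[3.7227 7.7286] v=[-0.1408 -3.9609]
Step 6: x=[3.7583 6.7369] v=[0.1424 -3.9668]
Step 7: x=[3.5990 6.0006] v=[-0.6373 -2.9454]
Step 8: x=[3.1403 5.6639] v=[-1.8347 -1.3470]

Answer: 3.1403 5.6639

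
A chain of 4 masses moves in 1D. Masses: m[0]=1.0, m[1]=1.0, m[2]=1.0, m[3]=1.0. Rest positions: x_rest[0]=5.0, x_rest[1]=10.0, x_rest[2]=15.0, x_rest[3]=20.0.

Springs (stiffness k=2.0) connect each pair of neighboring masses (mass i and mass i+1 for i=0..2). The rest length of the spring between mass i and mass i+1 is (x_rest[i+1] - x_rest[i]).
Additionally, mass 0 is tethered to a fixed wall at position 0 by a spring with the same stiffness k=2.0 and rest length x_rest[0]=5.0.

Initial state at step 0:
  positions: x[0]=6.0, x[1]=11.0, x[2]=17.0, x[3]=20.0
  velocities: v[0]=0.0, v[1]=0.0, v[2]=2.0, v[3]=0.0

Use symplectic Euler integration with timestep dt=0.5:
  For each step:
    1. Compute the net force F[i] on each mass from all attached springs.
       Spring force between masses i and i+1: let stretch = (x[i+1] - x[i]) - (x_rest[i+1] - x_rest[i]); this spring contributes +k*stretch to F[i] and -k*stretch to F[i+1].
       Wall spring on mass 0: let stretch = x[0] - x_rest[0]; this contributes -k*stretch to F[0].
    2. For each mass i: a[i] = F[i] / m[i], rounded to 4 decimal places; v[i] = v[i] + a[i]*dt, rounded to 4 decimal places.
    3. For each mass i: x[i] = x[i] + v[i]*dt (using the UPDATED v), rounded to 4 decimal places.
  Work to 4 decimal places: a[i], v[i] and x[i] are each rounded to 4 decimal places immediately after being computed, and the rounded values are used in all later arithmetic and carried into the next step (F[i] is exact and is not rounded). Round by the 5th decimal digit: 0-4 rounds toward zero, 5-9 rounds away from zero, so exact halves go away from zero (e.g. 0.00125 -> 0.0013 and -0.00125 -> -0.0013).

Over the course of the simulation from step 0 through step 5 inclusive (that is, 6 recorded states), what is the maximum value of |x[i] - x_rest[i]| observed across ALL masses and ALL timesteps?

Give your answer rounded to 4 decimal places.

Answer: 2.7500

Derivation:
Step 0: x=[6.0000 11.0000 17.0000 20.0000] v=[0.0000 0.0000 2.0000 0.0000]
Step 1: x=[5.5000 11.5000 16.5000 21.0000] v=[-1.0000 1.0000 -1.0000 2.0000]
Step 2: x=[5.2500 11.5000 15.7500 22.2500] v=[-0.5000 0.0000 -1.5000 2.5000]
Step 3: x=[5.5000 10.5000 16.1250 22.7500] v=[0.5000 -2.0000 0.7500 1.0000]
Step 4: x=[5.5000 9.8125 17.0000 22.4375] v=[0.0000 -1.3750 1.7500 -0.6250]
Step 5: x=[4.9063 10.5625 17.0000 21.9063] v=[-1.1875 1.5000 0.0000 -1.0625]
Max displacement = 2.7500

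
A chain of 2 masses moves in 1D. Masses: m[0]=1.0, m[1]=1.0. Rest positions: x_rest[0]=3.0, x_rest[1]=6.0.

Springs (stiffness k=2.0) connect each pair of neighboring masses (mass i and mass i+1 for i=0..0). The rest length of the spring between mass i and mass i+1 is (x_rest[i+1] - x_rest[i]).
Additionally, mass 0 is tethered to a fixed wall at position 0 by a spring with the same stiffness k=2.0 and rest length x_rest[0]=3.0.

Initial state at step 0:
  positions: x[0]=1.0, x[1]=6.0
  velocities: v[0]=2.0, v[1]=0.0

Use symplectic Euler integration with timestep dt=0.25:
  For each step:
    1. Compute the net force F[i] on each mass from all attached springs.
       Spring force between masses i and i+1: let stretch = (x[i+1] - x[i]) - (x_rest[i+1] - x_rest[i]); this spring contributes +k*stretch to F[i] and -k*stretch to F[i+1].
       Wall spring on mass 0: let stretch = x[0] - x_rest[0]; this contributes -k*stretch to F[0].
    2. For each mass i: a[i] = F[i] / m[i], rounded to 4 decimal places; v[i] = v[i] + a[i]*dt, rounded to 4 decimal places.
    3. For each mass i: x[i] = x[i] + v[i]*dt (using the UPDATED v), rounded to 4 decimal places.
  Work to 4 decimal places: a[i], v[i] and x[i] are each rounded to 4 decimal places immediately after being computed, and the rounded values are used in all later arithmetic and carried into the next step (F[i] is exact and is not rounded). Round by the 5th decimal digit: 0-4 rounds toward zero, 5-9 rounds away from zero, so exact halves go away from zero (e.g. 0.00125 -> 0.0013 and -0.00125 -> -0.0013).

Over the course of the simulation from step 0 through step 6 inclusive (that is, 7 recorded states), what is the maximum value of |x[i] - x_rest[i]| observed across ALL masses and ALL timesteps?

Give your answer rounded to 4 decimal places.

Answer: 2.0321

Derivation:
Step 0: x=[1.0000 6.0000] v=[2.0000 0.0000]
Step 1: x=[2.0000 5.7500] v=[4.0000 -1.0000]
Step 2: x=[3.2188 5.4063] v=[4.8750 -1.3750]
Step 3: x=[4.3087 5.1641] v=[4.3594 -0.9688]
Step 4: x=[4.9669 5.1900] v=[2.6328 0.1035]
Step 5: x=[5.0321 5.5630] v=[0.2609 1.4920]
Step 6: x=[4.5347 6.2447] v=[-1.9897 2.7266]
Max displacement = 2.0321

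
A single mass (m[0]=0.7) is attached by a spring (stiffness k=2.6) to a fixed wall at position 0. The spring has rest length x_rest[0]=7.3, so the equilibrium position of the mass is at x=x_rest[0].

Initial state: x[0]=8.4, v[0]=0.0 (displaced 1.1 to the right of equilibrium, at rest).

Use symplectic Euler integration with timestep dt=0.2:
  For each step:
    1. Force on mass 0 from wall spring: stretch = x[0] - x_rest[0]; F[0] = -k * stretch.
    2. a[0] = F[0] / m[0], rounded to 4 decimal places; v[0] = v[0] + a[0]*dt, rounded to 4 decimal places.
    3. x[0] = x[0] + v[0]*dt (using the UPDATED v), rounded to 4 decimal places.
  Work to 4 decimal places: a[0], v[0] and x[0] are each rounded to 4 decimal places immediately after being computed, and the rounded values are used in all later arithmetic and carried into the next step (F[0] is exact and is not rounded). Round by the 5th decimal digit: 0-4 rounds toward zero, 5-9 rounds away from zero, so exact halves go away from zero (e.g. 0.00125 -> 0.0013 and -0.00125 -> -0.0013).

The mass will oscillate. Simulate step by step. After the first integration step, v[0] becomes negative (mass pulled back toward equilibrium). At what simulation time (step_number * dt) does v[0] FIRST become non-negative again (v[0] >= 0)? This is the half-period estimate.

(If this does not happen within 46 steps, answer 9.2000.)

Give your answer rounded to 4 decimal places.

Step 0: x=[8.4000] v=[0.0000]
Step 1: x=[8.2366] v=[-0.8171]
Step 2: x=[7.9340] v=[-1.5129]
Step 3: x=[7.5372] v=[-1.9839]
Step 4: x=[7.1052] v=[-2.1601]
Step 5: x=[6.7021] v=[-2.0154]
Step 6: x=[6.3879] v=[-1.5712]
Step 7: x=[6.2092] v=[-0.8936]
Step 8: x=[6.1925] v=[-0.0833]
Step 9: x=[6.3404] v=[0.7394]
First v>=0 after going negative at step 9, time=1.8000

Answer: 1.8000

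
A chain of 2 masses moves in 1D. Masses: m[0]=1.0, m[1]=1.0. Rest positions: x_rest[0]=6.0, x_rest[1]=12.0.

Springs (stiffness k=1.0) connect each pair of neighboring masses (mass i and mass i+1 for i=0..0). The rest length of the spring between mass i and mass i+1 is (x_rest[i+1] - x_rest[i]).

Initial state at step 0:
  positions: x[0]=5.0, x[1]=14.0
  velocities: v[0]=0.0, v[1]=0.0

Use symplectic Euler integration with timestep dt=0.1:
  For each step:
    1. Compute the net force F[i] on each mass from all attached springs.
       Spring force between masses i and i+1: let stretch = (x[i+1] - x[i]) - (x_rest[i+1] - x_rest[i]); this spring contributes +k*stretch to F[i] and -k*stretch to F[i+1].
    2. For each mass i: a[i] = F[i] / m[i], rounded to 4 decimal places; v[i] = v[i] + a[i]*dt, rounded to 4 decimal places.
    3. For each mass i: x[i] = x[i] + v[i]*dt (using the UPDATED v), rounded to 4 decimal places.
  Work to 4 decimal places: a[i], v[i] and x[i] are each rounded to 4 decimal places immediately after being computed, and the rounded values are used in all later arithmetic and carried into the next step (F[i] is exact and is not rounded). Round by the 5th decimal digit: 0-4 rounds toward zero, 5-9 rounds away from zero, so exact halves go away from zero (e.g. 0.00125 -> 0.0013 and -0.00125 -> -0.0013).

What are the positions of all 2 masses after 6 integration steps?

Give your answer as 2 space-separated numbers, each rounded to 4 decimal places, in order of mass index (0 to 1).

Answer: 5.5891 13.4110

Derivation:
Step 0: x=[5.0000 14.0000] v=[0.0000 0.0000]
Step 1: x=[5.0300 13.9700] v=[0.3000 -0.3000]
Step 2: x=[5.0894 13.9106] v=[0.5940 -0.5940]
Step 3: x=[5.1770 13.8230] v=[0.8761 -0.8761]
Step 4: x=[5.2911 13.7089] v=[1.1407 -1.1407]
Step 5: x=[5.4294 13.5707] v=[1.3825 -1.3825]
Step 6: x=[5.5891 13.4110] v=[1.5966 -1.5966]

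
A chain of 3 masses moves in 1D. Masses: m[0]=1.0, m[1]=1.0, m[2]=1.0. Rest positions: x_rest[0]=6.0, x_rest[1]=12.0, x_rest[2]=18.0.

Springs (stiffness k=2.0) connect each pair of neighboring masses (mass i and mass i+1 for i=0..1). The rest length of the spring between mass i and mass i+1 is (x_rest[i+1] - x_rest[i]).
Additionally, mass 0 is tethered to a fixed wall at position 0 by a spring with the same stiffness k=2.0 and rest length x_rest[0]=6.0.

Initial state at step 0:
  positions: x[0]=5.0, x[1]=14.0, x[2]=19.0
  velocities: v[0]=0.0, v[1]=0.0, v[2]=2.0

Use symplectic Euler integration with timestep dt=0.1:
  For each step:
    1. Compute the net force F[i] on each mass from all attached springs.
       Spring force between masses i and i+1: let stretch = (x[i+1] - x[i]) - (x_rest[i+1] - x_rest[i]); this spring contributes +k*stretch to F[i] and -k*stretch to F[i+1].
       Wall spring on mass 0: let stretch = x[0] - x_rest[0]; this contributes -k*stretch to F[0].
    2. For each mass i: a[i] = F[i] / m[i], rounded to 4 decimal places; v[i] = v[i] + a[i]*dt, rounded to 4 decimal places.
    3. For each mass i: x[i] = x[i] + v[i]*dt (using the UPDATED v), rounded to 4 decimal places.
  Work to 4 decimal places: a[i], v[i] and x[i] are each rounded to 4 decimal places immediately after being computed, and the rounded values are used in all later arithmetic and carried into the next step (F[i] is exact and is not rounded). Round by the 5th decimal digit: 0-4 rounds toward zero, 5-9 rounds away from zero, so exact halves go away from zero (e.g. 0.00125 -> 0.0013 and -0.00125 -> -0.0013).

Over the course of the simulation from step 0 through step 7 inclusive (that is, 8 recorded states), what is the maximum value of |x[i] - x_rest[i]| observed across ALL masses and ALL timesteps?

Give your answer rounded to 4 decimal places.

Step 0: x=[5.0000 14.0000 19.0000] v=[0.0000 0.0000 2.0000]
Step 1: x=[5.0800 13.9200 19.2200] v=[0.8000 -0.8000 2.2000]
Step 2: x=[5.2352 13.7692 19.4540] v=[1.5520 -1.5080 2.3400]
Step 3: x=[5.4564 13.5614 19.6943] v=[2.2118 -2.0778 2.4030]
Step 4: x=[5.7306 13.3142 19.9319] v=[2.7415 -2.4722 2.3764]
Step 5: x=[6.0418 13.0477 20.1572] v=[3.1121 -2.6654 2.2529]
Step 6: x=[6.3723 12.7832 20.3603] v=[3.3049 -2.6447 2.0310]
Step 7: x=[6.7036 12.5421 20.5319] v=[3.3126 -2.4115 1.7156]
Max displacement = 2.5319

Answer: 2.5319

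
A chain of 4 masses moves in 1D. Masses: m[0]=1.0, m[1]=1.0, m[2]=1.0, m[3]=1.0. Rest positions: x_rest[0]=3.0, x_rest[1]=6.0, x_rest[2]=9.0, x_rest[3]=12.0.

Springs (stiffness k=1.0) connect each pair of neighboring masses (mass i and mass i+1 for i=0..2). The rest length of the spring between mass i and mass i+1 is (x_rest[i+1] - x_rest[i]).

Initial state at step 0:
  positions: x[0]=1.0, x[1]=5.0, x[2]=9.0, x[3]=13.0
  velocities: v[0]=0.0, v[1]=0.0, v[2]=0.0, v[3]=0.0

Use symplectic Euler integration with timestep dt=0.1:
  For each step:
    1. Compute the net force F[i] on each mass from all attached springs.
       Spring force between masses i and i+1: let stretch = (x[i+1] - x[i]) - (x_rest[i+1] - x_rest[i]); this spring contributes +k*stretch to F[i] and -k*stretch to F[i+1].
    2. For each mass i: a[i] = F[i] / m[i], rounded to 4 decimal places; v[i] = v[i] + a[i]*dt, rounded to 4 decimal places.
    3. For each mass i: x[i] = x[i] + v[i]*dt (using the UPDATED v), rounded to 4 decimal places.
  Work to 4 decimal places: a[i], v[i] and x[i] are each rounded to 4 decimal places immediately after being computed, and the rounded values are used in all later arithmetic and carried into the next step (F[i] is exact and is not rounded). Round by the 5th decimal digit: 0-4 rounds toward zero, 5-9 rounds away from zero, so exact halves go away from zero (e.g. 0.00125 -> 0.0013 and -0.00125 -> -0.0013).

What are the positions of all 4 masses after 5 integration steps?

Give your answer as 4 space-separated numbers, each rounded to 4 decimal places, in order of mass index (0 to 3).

Step 0: x=[1.0000 5.0000 9.0000 13.0000] v=[0.0000 0.0000 0.0000 0.0000]
Step 1: x=[1.0100 5.0000 9.0000 12.9900] v=[0.1000 0.0000 0.0000 -0.1000]
Step 2: x=[1.0299 5.0001 8.9999 12.9701] v=[0.1990 0.0010 -0.0010 -0.1990]
Step 3: x=[1.0595 5.0005 8.9995 12.9405] v=[0.2960 0.0040 -0.0040 -0.2960]
Step 4: x=[1.0985 5.0015 8.9985 12.9015] v=[0.3901 0.0098 -0.0098 -0.3901]
Step 5: x=[1.1465 5.0034 8.9966 12.8535] v=[0.4804 0.0192 -0.0192 -0.4804]

Answer: 1.1465 5.0034 8.9966 12.8535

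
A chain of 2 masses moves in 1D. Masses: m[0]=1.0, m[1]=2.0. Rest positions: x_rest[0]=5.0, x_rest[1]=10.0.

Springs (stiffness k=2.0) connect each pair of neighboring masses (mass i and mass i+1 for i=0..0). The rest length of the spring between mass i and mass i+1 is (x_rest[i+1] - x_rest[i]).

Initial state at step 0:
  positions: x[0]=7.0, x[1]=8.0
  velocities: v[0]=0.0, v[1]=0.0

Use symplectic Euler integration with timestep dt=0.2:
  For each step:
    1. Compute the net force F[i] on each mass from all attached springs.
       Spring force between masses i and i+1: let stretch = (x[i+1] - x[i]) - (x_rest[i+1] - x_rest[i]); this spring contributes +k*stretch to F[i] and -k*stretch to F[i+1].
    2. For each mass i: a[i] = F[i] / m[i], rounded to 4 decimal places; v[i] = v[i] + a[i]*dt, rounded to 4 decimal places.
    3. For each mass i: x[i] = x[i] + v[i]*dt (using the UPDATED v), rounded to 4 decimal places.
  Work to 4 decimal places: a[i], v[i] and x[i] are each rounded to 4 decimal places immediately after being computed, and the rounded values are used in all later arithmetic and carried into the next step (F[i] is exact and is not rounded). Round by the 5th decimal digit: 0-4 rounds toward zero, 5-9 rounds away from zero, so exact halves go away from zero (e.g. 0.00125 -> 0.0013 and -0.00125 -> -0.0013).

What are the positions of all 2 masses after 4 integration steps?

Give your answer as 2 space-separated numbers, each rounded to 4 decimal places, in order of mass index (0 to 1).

Step 0: x=[7.0000 8.0000] v=[0.0000 0.0000]
Step 1: x=[6.6800 8.1600] v=[-1.6000 0.8000]
Step 2: x=[6.0784 8.4608] v=[-3.0080 1.5040]
Step 3: x=[5.2674 8.8663] v=[-4.0550 2.0275]
Step 4: x=[4.3443 9.3278] v=[-4.6154 2.3077]

Answer: 4.3443 9.3278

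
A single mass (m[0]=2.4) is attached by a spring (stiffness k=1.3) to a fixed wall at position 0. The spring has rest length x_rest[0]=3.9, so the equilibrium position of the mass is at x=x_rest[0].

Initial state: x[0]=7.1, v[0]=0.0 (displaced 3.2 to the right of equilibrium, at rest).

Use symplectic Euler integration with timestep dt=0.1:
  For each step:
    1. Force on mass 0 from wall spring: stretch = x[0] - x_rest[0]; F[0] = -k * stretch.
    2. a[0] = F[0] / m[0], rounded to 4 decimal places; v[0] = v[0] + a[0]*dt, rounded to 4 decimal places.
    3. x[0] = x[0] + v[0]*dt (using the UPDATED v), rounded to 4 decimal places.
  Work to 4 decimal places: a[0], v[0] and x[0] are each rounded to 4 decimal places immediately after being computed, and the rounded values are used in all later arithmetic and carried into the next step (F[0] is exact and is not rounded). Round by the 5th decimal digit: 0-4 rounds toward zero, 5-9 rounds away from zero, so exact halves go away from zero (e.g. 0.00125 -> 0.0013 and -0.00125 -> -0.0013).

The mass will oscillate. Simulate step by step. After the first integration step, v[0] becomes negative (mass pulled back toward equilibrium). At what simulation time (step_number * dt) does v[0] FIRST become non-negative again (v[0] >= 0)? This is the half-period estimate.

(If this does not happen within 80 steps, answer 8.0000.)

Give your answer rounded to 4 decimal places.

Step 0: x=[7.1000] v=[0.0000]
Step 1: x=[7.0827] v=[-0.1733]
Step 2: x=[7.0481] v=[-0.3457]
Step 3: x=[6.9965] v=[-0.5162]
Step 4: x=[6.9281] v=[-0.6839]
Step 5: x=[6.8433] v=[-0.8479]
Step 6: x=[6.7426] v=[-1.0073]
Step 7: x=[6.6265] v=[-1.1613]
Step 8: x=[6.4956] v=[-1.3090]
Step 9: x=[6.3506] v=[-1.4496]
Step 10: x=[6.1924] v=[-1.5823]
Step 11: x=[6.0218] v=[-1.7065]
Step 12: x=[5.8397] v=[-1.8214]
Step 13: x=[5.6471] v=[-1.9265]
Step 14: x=[5.4450] v=[-2.0211]
Step 15: x=[5.2345] v=[-2.1048]
Step 16: x=[5.0168] v=[-2.1771]
Step 17: x=[4.7930] v=[-2.2376]
Step 18: x=[4.5644] v=[-2.2860]
Step 19: x=[4.3322] v=[-2.3220]
Step 20: x=[4.0977] v=[-2.3454]
Step 21: x=[3.8621] v=[-2.3561]
Step 22: x=[3.6267] v=[-2.3541]
Step 23: x=[3.3928] v=[-2.3393]
Step 24: x=[3.1616] v=[-2.3118]
Step 25: x=[2.9344] v=[-2.2718]
Step 26: x=[2.7125] v=[-2.2195]
Step 27: x=[2.4970] v=[-2.1552]
Step 28: x=[2.2891] v=[-2.0792]
Step 29: x=[2.0899] v=[-1.9919]
Step 30: x=[1.9005] v=[-1.8939]
Step 31: x=[1.7219] v=[-1.7856]
Step 32: x=[1.5551] v=[-1.6676]
Step 33: x=[1.4010] v=[-1.5406]
Step 34: x=[1.2605] v=[-1.4052]
Step 35: x=[1.1343] v=[-1.2622]
Step 36: x=[1.0231] v=[-1.1124]
Step 37: x=[0.9274] v=[-0.9566]
Step 38: x=[0.8478] v=[-0.7956]
Step 39: x=[0.7848] v=[-0.6303]
Step 40: x=[0.7386] v=[-0.4616]
Step 41: x=[0.7096] v=[-0.2904]
Step 42: x=[0.6978] v=[-0.1176]
Step 43: x=[0.7034] v=[0.0559]
First v>=0 after going negative at step 43, time=4.3000

Answer: 4.3000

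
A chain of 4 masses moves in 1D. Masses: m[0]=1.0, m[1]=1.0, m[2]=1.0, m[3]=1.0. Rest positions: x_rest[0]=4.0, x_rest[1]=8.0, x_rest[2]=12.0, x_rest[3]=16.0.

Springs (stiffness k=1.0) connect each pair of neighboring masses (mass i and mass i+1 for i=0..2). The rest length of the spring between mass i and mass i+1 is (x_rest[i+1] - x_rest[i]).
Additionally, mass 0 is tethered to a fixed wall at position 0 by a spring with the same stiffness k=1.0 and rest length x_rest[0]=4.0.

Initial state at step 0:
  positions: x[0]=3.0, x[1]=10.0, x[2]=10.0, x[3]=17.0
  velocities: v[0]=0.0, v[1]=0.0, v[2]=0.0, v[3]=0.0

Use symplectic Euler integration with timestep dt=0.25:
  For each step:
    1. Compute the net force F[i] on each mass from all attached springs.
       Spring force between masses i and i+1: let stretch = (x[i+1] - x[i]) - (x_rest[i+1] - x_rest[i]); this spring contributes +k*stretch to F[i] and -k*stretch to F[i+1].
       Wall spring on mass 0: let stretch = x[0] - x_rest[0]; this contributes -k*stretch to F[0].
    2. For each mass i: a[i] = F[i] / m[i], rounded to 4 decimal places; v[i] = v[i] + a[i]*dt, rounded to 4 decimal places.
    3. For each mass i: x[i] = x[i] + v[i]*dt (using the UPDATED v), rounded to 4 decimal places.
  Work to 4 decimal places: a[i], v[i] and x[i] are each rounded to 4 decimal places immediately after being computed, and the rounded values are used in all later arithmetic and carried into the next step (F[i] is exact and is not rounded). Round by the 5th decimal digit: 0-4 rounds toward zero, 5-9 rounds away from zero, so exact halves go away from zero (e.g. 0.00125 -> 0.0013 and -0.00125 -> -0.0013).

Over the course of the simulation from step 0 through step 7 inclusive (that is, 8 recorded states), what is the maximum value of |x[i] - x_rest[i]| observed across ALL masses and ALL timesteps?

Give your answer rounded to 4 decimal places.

Answer: 2.1392

Derivation:
Step 0: x=[3.0000 10.0000 10.0000 17.0000] v=[0.0000 0.0000 0.0000 0.0000]
Step 1: x=[3.2500 9.5625 10.4375 16.8125] v=[1.0000 -1.7500 1.7500 -0.7500]
Step 2: x=[3.6914 8.7852 11.2188 16.4766] v=[1.7656 -3.1094 3.1250 -1.3438]
Step 3: x=[4.2205 7.8416 12.1766 16.0620] v=[2.1162 -3.7745 3.8311 -1.6583]
Step 4: x=[4.7121 6.9426 13.1063 15.6546] v=[1.9664 -3.5960 3.7187 -1.6297]
Step 5: x=[5.0486 6.2894 13.8100 15.3379] v=[1.3460 -2.6127 2.8149 -1.2668]
Step 6: x=[5.1471 6.0287 14.1392 15.1757] v=[0.3941 -1.0428 1.3167 -0.6488]
Step 7: x=[4.9790 6.2198 14.0263 15.1987] v=[-0.6723 0.7644 -0.4518 0.0921]
Max displacement = 2.1392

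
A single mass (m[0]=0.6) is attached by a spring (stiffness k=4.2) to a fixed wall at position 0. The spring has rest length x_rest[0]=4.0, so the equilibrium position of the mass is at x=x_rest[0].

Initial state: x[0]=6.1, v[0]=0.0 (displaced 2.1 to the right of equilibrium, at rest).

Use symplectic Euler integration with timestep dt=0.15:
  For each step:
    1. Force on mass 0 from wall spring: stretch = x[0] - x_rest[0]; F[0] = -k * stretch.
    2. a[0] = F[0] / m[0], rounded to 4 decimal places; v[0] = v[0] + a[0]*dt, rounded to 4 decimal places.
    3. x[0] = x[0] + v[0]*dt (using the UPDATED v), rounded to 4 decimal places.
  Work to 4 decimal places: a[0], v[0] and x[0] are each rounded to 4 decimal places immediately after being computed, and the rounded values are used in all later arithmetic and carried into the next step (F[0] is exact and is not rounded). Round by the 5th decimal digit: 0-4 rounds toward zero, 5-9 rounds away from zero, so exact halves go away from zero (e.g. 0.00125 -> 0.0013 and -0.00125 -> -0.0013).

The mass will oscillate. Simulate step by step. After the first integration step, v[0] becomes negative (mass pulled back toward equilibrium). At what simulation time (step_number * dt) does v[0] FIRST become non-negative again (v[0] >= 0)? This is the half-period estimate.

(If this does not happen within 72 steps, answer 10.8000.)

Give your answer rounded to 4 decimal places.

Answer: 1.2000

Derivation:
Step 0: x=[6.1000] v=[0.0000]
Step 1: x=[5.7693] v=[-2.2050]
Step 2: x=[5.1599] v=[-4.0628]
Step 3: x=[4.3678] v=[-5.2807]
Step 4: x=[3.5178] v=[-5.6669]
Step 5: x=[2.7437] v=[-5.1606]
Step 6: x=[2.1675] v=[-3.8415]
Step 7: x=[1.8799] v=[-1.9174]
Step 8: x=[1.9262] v=[0.3087]
First v>=0 after going negative at step 8, time=1.2000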